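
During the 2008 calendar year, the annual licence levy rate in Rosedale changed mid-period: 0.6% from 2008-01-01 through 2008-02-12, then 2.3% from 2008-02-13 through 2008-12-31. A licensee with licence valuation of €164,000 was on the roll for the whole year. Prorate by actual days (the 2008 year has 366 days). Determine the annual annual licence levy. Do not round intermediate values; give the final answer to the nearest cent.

€3,444.45

2008-01-01 to 2008-02-12: 43 days at 0.6% → €164,000 × 0.6% × 43/366 = €115.6066
2008-02-13 to 2008-12-31: 323 days at 2.3% → €164,000 × 2.3% × 323/366 = €3,328.8415
Total = €3,444.4481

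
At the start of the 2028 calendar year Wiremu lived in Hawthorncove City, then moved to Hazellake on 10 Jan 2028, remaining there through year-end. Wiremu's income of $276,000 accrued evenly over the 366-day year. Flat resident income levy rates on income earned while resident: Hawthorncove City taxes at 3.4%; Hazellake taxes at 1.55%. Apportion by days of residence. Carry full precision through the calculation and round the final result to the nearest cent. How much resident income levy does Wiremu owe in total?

Hawthorncove City, 1 Jan – 9 Jan 2028: 9 days → $276,000 × 3.4% × 9/366 = $230.7541
Hazellake, 10 Jan – 31 Dec 2028: 357 days → $276,000 × 1.55% × 357/366 = $4,172.8033
Total = $4,403.5574

$4,403.56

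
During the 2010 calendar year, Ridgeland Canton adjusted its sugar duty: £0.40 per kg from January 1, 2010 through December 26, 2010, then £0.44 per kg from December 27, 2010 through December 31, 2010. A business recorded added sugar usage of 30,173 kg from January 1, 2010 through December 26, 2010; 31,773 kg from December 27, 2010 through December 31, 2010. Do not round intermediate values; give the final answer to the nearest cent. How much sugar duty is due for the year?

January 1 – December 26, 2010: 30,173 kg at £0.40/kg → £12,069.20
December 27 – December 31, 2010: 31,773 kg at £0.44/kg → £13,980.12

£26,049.32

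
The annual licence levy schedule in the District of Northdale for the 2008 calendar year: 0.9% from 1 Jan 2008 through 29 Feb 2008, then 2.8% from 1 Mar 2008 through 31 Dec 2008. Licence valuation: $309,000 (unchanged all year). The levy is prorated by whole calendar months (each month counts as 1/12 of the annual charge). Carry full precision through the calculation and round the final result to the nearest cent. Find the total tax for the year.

$7,673.50

1 Jan – 29 Feb 2008: 2 months at 0.9% → $309,000 × 0.9% × 2/12 = $463.5000
1 Mar – 31 Dec 2008: 10 months at 2.8% → $309,000 × 2.8% × 10/12 = $7,210.0000
Total = $7,673.5000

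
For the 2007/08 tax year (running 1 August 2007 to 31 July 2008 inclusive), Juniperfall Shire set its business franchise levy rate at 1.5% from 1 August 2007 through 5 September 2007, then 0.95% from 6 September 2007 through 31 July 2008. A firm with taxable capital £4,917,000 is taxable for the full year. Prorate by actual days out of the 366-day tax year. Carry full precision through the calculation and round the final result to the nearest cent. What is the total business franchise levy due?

£49,371.52

1 August – 5 September 2007: 36 days at 1.5% → £4,917,000 × 1.5% × 36/366 = £7,254.5902
6 September 2007 – 31 July 2008: 330 days at 0.95% → £4,917,000 × 0.95% × 330/366 = £42,116.9262
Total = £49,371.5164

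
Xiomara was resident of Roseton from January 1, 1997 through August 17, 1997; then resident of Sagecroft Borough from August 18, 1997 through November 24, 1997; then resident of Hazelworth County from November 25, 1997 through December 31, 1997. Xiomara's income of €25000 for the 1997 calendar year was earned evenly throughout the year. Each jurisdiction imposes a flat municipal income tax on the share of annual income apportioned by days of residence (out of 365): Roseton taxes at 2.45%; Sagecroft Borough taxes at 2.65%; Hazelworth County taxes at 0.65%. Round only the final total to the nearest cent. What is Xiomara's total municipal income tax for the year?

€580.45

Roseton, January 1 – August 17, 1997: 229 days → €25000 × 2.45% × 229/365 = €384.2808
Sagecroft Borough, August 18 – November 24, 1997: 99 days → €25000 × 2.65% × 99/365 = €179.6918
Hazelworth County, November 25 – December 31, 1997: 37 days → €25000 × 0.65% × 37/365 = €16.4726
Total = €580.4452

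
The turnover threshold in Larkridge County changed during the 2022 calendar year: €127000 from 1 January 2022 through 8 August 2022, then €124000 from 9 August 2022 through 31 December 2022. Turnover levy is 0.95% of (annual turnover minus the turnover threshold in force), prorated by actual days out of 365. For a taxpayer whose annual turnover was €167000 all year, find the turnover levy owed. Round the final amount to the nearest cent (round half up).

1 January – 8 August 2022: 220 days, exemption €127000 → (€167000 − €127000) × 0.95% × 220/365 = €229.0411
9 August – 31 December 2022: 145 days, exemption €124000 → (€167000 − €124000) × 0.95% × 145/365 = €162.2808
Total = €391.3219

€391.32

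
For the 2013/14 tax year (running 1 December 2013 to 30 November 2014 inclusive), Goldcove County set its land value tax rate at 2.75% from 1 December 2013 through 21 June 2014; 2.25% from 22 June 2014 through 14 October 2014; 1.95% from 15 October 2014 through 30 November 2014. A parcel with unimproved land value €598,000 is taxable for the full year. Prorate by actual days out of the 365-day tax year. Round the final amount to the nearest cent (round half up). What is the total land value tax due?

€14,886.92

1 December 2013 – 21 June 2014: 203 days at 2.75% → €598,000 × 2.75% × 203/365 = €9,146.1233
22 June – 14 October 2014: 115 days at 2.25% → €598,000 × 2.25% × 115/365 = €4,239.2466
15 October – 30 November 2014: 47 days at 1.95% → €598,000 × 1.95% × 47/365 = €1,501.5534
Total = €14,886.9233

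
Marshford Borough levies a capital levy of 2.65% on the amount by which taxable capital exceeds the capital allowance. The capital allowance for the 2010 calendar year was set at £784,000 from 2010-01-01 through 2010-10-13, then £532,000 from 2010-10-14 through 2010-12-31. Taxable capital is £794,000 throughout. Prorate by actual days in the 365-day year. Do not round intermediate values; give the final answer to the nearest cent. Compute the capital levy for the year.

2010-01-01 to 2010-10-13: 286 days, exemption £784,000 → (£794,000 − £784,000) × 2.65% × 286/365 = £207.6438
2010-10-14 to 2010-12-31: 79 days, exemption £532,000 → (£794,000 − £532,000) × 2.65% × 79/365 = £1,502.7315
Total = £1,710.3753

£1,710.38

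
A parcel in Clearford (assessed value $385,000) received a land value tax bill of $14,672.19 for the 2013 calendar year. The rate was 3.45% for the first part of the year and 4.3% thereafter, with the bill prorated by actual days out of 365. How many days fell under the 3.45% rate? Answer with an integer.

210 days

Let d = days at the first rate; then 365 − d days at the second rate.
$385,000 × [3.45%·d + 4.3%·(365−d)] / 365 = $14,672.19
Solving gives d = 210, so the new rate took effect on 30 July 2013.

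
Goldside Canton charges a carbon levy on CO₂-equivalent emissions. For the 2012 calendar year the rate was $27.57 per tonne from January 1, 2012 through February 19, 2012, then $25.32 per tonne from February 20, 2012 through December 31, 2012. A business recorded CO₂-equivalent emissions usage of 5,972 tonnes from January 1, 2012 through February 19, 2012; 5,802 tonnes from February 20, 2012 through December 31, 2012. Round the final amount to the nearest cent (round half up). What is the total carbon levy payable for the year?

$311,554.68

January 1 – February 19, 2012: 5,972 tonnes at $27.57/tonne → $164,648.04
February 20 – December 31, 2012: 5,802 tonnes at $25.32/tonne → $146,906.64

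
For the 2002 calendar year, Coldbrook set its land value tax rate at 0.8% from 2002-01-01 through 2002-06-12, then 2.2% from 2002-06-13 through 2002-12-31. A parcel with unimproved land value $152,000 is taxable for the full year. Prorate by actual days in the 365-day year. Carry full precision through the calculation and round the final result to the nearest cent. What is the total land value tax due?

2002-01-01 to 2002-06-12: 163 days at 0.8% → $152,000 × 0.8% × 163/365 = $543.0356
2002-06-13 to 2002-12-31: 202 days at 2.2% → $152,000 × 2.2% × 202/365 = $1,850.6521
Total = $2,393.6877

$2,393.69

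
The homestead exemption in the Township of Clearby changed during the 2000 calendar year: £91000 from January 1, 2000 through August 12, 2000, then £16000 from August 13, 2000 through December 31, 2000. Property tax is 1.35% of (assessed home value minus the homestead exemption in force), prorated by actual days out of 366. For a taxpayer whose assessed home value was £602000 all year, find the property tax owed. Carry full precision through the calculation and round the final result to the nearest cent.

£7288.56

January 1 – August 12, 2000: 225 days, exemption £91000 → (£602000 − £91000) × 1.35% × 225/366 = £4240.8811
August 13 – December 31, 2000: 141 days, exemption £16000 → (£602000 − £16000) × 1.35% × 141/366 = £3047.6803
Total = £7288.5615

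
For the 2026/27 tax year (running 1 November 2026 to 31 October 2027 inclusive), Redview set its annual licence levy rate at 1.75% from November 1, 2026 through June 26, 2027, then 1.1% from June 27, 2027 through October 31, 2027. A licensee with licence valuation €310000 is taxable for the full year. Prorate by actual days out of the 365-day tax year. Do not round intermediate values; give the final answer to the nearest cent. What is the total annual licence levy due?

€4723.89

November 1, 2026 – June 26, 2027: 238 days at 1.75% → €310000 × 1.75% × 238/365 = €3537.3973
June 27 – October 31, 2027: 127 days at 1.1% → €310000 × 1.1% × 127/365 = €1186.4932
Total = €4723.8904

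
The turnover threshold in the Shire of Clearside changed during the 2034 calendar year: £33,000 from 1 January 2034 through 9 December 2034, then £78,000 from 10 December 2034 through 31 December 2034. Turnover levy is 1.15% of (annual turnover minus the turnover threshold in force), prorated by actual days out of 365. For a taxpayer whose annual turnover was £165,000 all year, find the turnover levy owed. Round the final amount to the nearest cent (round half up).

£1,486.81

1 January – 9 December 2034: 343 days, exemption £33,000 → (£165,000 − £33,000) × 1.15% × 343/365 = £1,426.5041
10 December – 31 December 2034: 22 days, exemption £78,000 → (£165,000 − £78,000) × 1.15% × 22/365 = £60.3041
Total = £1,486.8082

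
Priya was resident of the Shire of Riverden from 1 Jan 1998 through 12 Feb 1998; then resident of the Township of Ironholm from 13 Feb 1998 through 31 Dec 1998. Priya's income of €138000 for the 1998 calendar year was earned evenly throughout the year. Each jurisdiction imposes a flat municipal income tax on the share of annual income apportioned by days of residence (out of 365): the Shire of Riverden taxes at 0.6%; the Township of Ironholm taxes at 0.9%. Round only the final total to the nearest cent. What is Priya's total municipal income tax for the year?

The Shire of Riverden, 1 Jan – 12 Feb 1998: 43 days → €138000 × 0.6% × 43/365 = €97.5452
The Township of Ironholm, 13 Feb – 31 Dec 1998: 322 days → €138000 × 0.9% × 322/365 = €1095.6822
Total = €1193.2274

€1193.23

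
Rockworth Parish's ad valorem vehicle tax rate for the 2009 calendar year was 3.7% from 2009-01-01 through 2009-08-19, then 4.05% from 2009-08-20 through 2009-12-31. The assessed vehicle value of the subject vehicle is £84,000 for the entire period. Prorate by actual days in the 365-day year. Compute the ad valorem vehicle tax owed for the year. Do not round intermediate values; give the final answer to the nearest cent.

£3,215.93

2009-01-01 to 2009-08-19: 231 days at 3.7% → £84,000 × 3.7% × 231/365 = £1,966.9808
2009-08-20 to 2009-12-31: 134 days at 4.05% → £84,000 × 4.05% × 134/365 = £1,248.9534
Total = £3,215.9342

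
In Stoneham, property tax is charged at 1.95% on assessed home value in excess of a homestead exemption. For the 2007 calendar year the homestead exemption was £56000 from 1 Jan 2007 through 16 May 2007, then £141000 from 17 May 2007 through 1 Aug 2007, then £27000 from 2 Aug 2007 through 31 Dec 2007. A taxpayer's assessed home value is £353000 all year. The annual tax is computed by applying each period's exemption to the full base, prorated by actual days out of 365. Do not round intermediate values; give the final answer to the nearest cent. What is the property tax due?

1 Jan – 16 May 2007: 136 days, exemption £56000 → (£353000 − £56000) × 1.95% × 136/365 = £2157.9288
17 May – 1 Aug 2007: 77 days, exemption £141000 → (£353000 − £141000) × 1.95% × 77/365 = £872.1041
2 Aug – 31 Dec 2007: 152 days, exemption £27000 → (£353000 − £27000) × 1.95% × 152/365 = £2647.2986
Total = £5677.3315

£5677.33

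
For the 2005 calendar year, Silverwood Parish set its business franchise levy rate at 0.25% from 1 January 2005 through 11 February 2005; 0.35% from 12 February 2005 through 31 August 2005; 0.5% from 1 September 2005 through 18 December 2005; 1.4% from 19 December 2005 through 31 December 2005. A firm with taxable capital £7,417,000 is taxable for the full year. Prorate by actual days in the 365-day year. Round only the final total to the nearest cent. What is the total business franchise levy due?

1 January – 11 February 2005: 42 days at 0.25% → £7,417,000 × 0.25% × 42/365 = £2,133.6575
12 February – 31 August 2005: 201 days at 0.35% → £7,417,000 × 0.35% × 201/365 = £14,295.5055
1 September – 18 December 2005: 109 days at 0.5% → £7,417,000 × 0.5% × 109/365 = £11,074.6986
19 December – 31 December 2005: 13 days at 1.4% → £7,417,000 × 1.4% × 13/365 = £3,698.3397
Total = £31,202.2014

£31,202.20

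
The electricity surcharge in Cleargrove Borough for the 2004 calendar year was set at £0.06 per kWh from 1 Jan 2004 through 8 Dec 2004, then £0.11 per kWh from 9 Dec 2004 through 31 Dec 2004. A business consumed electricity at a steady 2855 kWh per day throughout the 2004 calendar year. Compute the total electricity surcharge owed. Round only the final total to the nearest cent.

1 Jan – 8 Dec 2004: 343 days × 2855 kWh/day = 979,265 kWh at £0.06/kWh → £58755.90
9 Dec – 31 Dec 2004: 23 days × 2855 kWh/day = 65,665 kWh at £0.11/kWh → £7223.15

£65979.05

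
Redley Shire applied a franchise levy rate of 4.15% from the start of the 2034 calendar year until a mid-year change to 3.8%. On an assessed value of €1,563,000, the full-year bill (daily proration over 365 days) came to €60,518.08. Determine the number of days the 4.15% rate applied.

Let d = days at the first rate; then 365 − d days at the second rate.
€1,563,000 × [4.15%·d + 3.8%·(365−d)] / 365 = €60,518.08
Solving gives d = 75, so the new rate took effect on 17 Mar 2034.

75 days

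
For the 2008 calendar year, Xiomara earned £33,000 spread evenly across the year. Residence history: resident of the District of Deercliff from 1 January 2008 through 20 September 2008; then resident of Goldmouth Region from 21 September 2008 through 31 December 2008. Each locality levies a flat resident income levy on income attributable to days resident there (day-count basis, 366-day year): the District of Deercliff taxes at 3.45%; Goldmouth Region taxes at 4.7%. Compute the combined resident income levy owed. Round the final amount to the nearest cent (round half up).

£1,253.46

The District of Deercliff, 1 January – 20 September 2008: 264 days → £33,000 × 3.45% × 264/366 = £821.2131
Goldmouth Region, 21 September – 31 December 2008: 102 days → £33,000 × 4.7% × 102/366 = £432.2459
Total = £1,253.4590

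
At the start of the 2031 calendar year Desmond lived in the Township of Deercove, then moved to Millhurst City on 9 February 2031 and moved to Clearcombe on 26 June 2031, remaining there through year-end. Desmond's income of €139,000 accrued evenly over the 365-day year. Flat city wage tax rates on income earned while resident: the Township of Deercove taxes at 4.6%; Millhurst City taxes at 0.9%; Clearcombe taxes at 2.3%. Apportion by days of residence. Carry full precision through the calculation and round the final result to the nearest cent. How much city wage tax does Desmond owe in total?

€2,808.18

The Township of Deercove, 1 January – 8 February 2031: 39 days → €139,000 × 4.6% × 39/365 = €683.1945
Millhurst City, 9 February – 25 June 2031: 137 days → €139,000 × 0.9% × 137/365 = €469.5534
Clearcombe, 26 June – 31 December 2031: 189 days → €139,000 × 2.3% × 189/365 = €1,655.4329
Total = €2,808.1808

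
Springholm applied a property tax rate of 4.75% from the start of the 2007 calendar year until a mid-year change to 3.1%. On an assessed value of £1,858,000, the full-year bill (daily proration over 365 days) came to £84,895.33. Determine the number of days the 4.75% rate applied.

325 days

Let d = days at the first rate; then 365 − d days at the second rate.
£1,858,000 × [4.75%·d + 3.1%·(365−d)] / 365 = £84,895.33
Solving gives d = 325, so the new rate took effect on November 22, 2007.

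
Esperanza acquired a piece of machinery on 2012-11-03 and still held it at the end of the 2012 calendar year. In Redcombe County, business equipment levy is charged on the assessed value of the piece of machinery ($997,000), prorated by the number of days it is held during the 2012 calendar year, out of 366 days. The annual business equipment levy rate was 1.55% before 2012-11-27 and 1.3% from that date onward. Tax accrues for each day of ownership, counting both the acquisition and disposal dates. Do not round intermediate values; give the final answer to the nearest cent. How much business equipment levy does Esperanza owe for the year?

$2,252.78

2012-11-03 to 2012-11-26: 24 days at 1.55% → $997,000 × 1.55% × 24/366 = $1,013.3443
2012-11-27 to 2012-12-31: 35 days at 1.3% → $997,000 × 1.3% × 35/366 = $1,239.4399
Total = $2,252.7842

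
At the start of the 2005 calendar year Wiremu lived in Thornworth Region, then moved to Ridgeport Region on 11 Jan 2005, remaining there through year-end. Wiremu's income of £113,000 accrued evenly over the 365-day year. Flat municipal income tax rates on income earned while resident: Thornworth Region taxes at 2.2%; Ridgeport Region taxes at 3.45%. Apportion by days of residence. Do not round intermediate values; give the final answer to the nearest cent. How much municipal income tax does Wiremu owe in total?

£3,859.80

Thornworth Region, 1 Jan – 10 Jan 2005: 10 days → £113,000 × 2.2% × 10/365 = £68.1096
Ridgeport Region, 11 Jan – 31 Dec 2005: 355 days → £113,000 × 3.45% × 355/365 = £3,791.6918
Total = £3,859.8014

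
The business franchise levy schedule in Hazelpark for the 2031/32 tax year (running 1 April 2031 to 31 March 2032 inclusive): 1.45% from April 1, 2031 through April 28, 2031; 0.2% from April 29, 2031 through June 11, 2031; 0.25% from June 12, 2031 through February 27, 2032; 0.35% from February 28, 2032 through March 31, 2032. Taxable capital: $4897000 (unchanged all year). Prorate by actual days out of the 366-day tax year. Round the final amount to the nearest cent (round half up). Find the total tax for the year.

$16885.28

April 1 – April 28, 2031: 28 days at 1.45% → $4897000 × 1.45% × 28/366 = $5432.1913
April 29 – June 11, 2031: 44 days at 0.2% → $4897000 × 0.2% × 44/366 = $1177.4208
June 12, 2031 – February 27, 2032: 261 days at 0.25% → $4897000 × 0.25% × 261/366 = $8730.3074
February 28 – March 31, 2032: 33 days at 0.35% → $4897000 × 0.35% × 33/366 = $1545.3648
Total = $16885.2842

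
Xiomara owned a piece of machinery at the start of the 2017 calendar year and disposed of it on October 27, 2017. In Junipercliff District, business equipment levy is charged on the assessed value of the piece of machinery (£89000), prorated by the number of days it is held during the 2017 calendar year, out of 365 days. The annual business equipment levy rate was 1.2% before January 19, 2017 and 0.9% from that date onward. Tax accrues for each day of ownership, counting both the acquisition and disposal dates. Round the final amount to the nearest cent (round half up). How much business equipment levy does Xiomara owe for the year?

January 1 – January 18, 2017: 18 days at 1.2% → £89000 × 1.2% × 18/365 = £52.6685
January 19 – October 27, 2017: 282 days at 0.9% → £89000 × 0.9% × 282/365 = £618.8548
Total = £671.5233

£671.52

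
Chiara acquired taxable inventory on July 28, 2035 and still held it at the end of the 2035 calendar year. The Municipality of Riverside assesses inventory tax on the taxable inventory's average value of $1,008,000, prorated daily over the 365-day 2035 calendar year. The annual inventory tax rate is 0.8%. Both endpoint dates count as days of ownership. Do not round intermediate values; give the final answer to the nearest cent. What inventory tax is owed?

$3,468.62

Days held (July 28 – December 31, 2035): 157 out of 365
Tax = $1,008,000 × 0.8% × 157/365 = $3,468.6247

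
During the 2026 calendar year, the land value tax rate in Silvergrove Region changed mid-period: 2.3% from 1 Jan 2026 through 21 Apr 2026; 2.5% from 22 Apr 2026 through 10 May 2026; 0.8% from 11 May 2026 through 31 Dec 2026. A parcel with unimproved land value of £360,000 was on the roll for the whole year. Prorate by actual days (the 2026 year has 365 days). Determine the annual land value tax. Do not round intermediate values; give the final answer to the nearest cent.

1 Jan – 21 Apr 2026: 111 days at 2.3% → £360,000 × 2.3% × 111/365 = £2,518.0274
22 Apr – 10 May 2026: 19 days at 2.5% → £360,000 × 2.5% × 19/365 = £468.4932
11 May – 31 Dec 2026: 235 days at 0.8% → £360,000 × 0.8% × 235/365 = £1,854.2466
Total = £4,840.7671

£4,840.77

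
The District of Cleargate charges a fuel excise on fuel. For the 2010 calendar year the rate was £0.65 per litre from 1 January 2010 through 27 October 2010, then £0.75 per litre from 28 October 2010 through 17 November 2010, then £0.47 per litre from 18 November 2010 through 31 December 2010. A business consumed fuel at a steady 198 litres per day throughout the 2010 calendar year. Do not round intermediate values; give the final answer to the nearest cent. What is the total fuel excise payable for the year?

£45,823.14

1 January – 27 October 2010: 300 days × 198 litres/day = 59,400 litres at £0.65/litre → £38,610.00
28 October – 17 November 2010: 21 days × 198 litres/day = 4,158 litres at £0.75/litre → £3,118.50
18 November – 31 December 2010: 44 days × 198 litres/day = 8,712 litres at £0.47/litre → £4,094.64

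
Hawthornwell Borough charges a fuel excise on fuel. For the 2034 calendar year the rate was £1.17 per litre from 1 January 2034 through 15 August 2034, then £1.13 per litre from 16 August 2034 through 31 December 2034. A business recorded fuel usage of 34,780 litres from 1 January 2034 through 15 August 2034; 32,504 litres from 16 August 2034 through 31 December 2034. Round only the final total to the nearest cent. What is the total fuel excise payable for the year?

£77,422.12

1 January – 15 August 2034: 34,780 litres at £1.17/litre → £40,692.60
16 August – 31 December 2034: 32,504 litres at £1.13/litre → £36,729.52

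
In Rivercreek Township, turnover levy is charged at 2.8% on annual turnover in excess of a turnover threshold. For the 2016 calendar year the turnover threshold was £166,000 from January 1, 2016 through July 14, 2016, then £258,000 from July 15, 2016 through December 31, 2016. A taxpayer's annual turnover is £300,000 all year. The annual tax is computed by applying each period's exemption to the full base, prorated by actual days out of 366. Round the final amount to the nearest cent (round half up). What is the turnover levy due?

£2,555.50

January 1 – July 14, 2016: 196 days, exemption £166,000 → (£300,000 − £166,000) × 2.8% × 196/366 = £2,009.2678
July 15 – December 31, 2016: 170 days, exemption £258,000 → (£300,000 − £258,000) × 2.8% × 170/366 = £546.2295
Total = £2,555.4973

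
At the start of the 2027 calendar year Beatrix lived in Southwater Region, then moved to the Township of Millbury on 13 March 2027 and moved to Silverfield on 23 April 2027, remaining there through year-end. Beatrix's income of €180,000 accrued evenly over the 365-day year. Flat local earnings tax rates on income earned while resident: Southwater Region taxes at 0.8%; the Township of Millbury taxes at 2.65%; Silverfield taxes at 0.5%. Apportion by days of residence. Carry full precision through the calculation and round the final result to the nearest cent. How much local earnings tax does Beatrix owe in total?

€1,439.75

Southwater Region, 1 January – 12 March 2027: 71 days → €180,000 × 0.8% × 71/365 = €280.1096
The Township of Millbury, 13 March – 22 April 2027: 41 days → €180,000 × 2.65% × 41/365 = €535.8082
Silverfield, 23 April – 31 December 2027: 253 days → €180,000 × 0.5% × 253/365 = €623.8356
Total = €1,439.7534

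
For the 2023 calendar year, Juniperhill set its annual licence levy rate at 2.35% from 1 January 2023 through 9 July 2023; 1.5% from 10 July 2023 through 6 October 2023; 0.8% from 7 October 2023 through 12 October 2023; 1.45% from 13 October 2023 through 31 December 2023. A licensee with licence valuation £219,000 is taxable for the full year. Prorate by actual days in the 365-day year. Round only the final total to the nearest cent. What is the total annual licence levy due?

1 January – 9 July 2023: 190 days at 2.35% → £219,000 × 2.35% × 190/365 = £2,679.0000
10 July – 6 October 2023: 89 days at 1.5% → £219,000 × 1.5% × 89/365 = £801.0000
7 October – 12 October 2023: 6 days at 0.8% → £219,000 × 0.8% × 6/365 = £28.8000
13 October – 31 December 2023: 80 days at 1.45% → £219,000 × 1.45% × 80/365 = £696.0000
Total = £4,204.8000

£4,204.80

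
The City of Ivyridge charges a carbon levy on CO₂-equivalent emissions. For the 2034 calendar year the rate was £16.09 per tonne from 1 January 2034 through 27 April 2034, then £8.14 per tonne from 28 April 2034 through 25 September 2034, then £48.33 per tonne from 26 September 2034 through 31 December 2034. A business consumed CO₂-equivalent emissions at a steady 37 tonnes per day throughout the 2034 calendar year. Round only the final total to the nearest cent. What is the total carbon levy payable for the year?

£288588.16

1 January – 27 April 2034: 117 days × 37 tonnes/day = 4,329 tonnes at £16.09/tonne → £69653.61
28 April – 25 September 2034: 151 days × 37 tonnes/day = 5,587 tonnes at £8.14/tonne → £45478.18
26 September – 31 December 2034: 97 days × 37 tonnes/day = 3,589 tonnes at £48.33/tonne → £173456.37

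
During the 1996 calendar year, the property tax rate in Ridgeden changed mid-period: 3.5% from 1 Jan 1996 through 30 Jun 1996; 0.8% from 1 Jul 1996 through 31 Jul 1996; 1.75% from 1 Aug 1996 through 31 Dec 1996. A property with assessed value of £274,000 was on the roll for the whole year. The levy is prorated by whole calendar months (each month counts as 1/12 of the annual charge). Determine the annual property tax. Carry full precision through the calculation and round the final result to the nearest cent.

£6,975.58

1 Jan – 30 Jun 1996: 6 months at 3.5% → £274,000 × 3.5% × 6/12 = £4,795.0000
1 Jul – 31 Jul 1996: 1 month at 0.8% → £274,000 × 0.8% × 1/12 = £182.6667
1 Aug – 31 Dec 1996: 5 months at 1.75% → £274,000 × 1.75% × 5/12 = £1,997.9167
Total = £6,975.5833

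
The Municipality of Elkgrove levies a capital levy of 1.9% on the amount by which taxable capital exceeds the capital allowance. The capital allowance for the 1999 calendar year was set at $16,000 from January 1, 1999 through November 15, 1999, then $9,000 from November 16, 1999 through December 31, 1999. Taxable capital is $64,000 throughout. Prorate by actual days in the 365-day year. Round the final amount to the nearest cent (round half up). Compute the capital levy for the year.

$928.76

January 1 – November 15, 1999: 319 days, exemption $16,000 → ($64,000 − $16,000) × 1.9% × 319/365 = $797.0630
November 16 – December 31, 1999: 46 days, exemption $9,000 → ($64,000 − $9,000) × 1.9% × 46/365 = $131.6986
Total = $928.7616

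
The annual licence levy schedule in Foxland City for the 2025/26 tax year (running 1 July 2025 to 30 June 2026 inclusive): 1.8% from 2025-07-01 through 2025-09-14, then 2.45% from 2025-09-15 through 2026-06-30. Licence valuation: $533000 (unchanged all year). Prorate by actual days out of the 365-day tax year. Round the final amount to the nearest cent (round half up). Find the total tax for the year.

$12337.12

2025-07-01 to 2025-09-14: 76 days at 1.8% → $533000 × 1.8% × 76/365 = $1997.6548
2025-09-15 to 2026-06-30: 289 days at 2.45% → $533000 × 2.45% × 289/365 = $10339.4699
Total = $12337.1247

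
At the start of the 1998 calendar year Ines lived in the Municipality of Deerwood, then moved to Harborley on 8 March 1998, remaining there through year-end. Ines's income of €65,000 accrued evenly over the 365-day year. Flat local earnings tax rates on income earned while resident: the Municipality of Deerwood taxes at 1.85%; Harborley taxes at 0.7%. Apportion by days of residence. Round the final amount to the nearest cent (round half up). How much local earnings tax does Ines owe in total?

The Municipality of Deerwood, 1 January – 7 March 1998: 66 days → €65,000 × 1.85% × 66/365 = €217.4384
Harborley, 8 March – 31 December 1998: 299 days → €65,000 × 0.7% × 299/365 = €372.7260
Total = €590.1644

€590.16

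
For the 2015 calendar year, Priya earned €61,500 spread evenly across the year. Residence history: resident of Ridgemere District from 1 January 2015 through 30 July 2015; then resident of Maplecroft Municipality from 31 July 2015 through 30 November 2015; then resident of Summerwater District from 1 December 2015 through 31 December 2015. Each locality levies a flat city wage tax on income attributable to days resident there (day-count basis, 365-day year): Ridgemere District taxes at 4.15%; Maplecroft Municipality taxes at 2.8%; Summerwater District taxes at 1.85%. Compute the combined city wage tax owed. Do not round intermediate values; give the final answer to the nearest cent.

Ridgemere District, 1 January – 30 July 2015: 211 days → €61,500 × 4.15% × 211/365 = €1,475.4103
Maplecroft Municipality, 31 July – 30 November 2015: 123 days → €61,500 × 2.8% × 123/365 = €580.2904
Summerwater District, 1 December – 31 December 2015: 31 days → €61,500 × 1.85% × 31/365 = €96.6308
Total = €2,152.3315

€2,152.33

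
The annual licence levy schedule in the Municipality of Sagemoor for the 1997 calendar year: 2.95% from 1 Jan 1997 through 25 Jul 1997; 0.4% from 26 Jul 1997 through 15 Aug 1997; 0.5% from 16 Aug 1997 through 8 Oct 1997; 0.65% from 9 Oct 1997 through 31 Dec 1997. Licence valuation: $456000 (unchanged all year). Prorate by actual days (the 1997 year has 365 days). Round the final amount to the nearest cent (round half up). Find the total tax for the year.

$8716.47

1 Jan – 25 Jul 1997: 206 days at 2.95% → $456000 × 2.95% × 206/365 = $7592.0877
26 Jul – 15 Aug 1997: 21 days at 0.4% → $456000 × 0.4% × 21/365 = $104.9425
16 Aug – 8 Oct 1997: 54 days at 0.5% → $456000 × 0.5% × 54/365 = $337.3151
9 Oct – 31 Dec 1997: 84 days at 0.65% → $456000 × 0.65% × 84/365 = $682.1260
Total = $8716.4712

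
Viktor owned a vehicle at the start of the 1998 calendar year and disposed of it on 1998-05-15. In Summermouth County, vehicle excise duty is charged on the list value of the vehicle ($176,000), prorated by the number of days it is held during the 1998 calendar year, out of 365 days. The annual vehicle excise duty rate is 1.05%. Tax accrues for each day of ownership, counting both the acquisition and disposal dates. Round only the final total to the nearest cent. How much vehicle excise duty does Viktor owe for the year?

$683.51

Days held (1998-01-01 to 1998-05-15): 135 out of 365
Tax = $176,000 × 1.05% × 135/365 = $683.5068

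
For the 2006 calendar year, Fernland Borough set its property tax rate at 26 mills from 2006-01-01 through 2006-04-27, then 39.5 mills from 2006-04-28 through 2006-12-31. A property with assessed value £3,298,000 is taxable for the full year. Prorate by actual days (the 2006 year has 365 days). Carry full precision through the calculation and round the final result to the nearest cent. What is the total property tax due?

£115,999.24

2006-01-01 to 2006-04-27: 117 days at 26 mills → £3,298,000 × 2.6% × 117/365 = £27,486.3452
2006-04-28 to 2006-12-31: 248 days at 39.5 mills → £3,298,000 × 3.95% × 248/365 = £88,512.8986
Total = £115,999.2438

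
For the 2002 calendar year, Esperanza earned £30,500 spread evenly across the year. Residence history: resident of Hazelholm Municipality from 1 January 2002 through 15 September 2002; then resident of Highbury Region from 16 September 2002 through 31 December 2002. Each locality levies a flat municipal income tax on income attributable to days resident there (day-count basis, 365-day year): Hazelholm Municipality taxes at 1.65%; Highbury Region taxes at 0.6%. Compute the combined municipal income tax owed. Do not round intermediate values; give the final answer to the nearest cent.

£409.37

Hazelholm Municipality, 1 January – 15 September 2002: 258 days → £30,500 × 1.65% × 258/365 = £355.7219
Highbury Region, 16 September – 31 December 2002: 107 days → £30,500 × 0.6% × 107/365 = £53.6466
Total = £409.3685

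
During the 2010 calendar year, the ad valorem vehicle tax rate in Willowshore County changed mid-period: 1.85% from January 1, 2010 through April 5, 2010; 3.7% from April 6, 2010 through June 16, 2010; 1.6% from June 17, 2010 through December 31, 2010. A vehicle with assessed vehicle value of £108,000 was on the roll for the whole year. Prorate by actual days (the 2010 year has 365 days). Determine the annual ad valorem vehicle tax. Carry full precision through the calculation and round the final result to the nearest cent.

£2,245.66

January 1 – April 5, 2010: 95 days at 1.85% → £108,000 × 1.85% × 95/365 = £520.0274
April 6 – June 16, 2010: 72 days at 3.7% → £108,000 × 3.7% × 72/365 = £788.2521
June 17 – December 31, 2010: 198 days at 1.6% → £108,000 × 1.6% × 198/365 = £937.3808
Total = £2,245.6603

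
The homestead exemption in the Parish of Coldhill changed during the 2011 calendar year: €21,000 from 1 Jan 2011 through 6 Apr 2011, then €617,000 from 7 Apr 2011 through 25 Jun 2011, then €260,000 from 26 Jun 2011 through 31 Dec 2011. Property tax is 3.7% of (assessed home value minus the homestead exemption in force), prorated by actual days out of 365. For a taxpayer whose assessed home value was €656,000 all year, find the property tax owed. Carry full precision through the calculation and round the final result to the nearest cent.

€14,082.71

1 Jan – 6 Apr 2011: 96 days, exemption €21,000 → (€656,000 − €21,000) × 3.7% × 96/365 = €6,179.5068
7 Apr – 25 Jun 2011: 80 days, exemption €617,000 → (€656,000 − €617,000) × 3.7% × 80/365 = €316.2740
26 Jun – 31 Dec 2011: 189 days, exemption €260,000 → (€656,000 − €260,000) × 3.7% × 189/365 = €7,586.9260
Total = €14,082.7068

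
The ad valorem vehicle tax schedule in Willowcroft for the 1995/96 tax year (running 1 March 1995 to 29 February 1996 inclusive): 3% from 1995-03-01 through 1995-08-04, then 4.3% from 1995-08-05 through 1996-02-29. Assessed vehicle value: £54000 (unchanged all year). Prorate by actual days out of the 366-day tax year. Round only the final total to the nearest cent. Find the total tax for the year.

1995-03-01 to 1995-08-04: 157 days at 3% → £54000 × 3% × 157/366 = £694.9180
1995-08-05 to 1996-02-29: 209 days at 4.3% → £54000 × 4.3% × 209/366 = £1325.9508
Total = £2020.8689

£2020.87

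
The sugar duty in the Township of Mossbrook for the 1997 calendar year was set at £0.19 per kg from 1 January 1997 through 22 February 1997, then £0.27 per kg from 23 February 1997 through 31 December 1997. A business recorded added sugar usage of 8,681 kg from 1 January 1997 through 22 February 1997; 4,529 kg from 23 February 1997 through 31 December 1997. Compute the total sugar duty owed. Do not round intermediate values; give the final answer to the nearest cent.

£2,872.22

1 January – 22 February 1997: 8,681 kg at £0.19/kg → £1,649.39
23 February – 31 December 1997: 4,529 kg at £0.27/kg → £1,222.83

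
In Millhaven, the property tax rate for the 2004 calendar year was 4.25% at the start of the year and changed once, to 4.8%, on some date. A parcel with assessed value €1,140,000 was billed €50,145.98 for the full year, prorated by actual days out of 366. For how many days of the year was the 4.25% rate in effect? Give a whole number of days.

Let d = days at the first rate; then 366 − d days at the second rate.
€1,140,000 × [4.25%·d + 4.8%·(366−d)] / 366 = €50,145.98
Solving gives d = 267, so the new rate took effect on September 24, 2004.

267 days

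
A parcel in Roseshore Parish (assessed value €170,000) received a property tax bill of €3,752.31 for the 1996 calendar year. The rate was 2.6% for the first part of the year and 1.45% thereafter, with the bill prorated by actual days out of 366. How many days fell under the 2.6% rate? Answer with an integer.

Let d = days at the first rate; then 366 − d days at the second rate.
€170,000 × [2.6%·d + 1.45%·(366−d)] / 366 = €3,752.31
Solving gives d = 241, so the new rate took effect on 29 Aug 1996.

241 days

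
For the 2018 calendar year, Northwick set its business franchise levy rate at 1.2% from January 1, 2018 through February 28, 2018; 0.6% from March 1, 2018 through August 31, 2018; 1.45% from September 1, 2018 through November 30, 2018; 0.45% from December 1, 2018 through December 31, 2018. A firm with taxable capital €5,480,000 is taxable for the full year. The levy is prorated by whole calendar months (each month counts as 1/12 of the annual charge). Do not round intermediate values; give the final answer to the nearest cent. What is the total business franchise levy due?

January 1 – February 28, 2018: 2 months at 1.2% → €5,480,000 × 1.2% × 2/12 = €10,960.0000
March 1 – August 31, 2018: 6 months at 0.6% → €5,480,000 × 0.6% × 6/12 = €16,440.0000
September 1 – November 30, 2018: 3 months at 1.45% → €5,480,000 × 1.45% × 3/12 = €19,865.0000
December 1 – December 31, 2018: 1 month at 0.45% → €5,480,000 × 0.45% × 1/12 = €2,055.0000
Total = €49,320.0000

€49,320.00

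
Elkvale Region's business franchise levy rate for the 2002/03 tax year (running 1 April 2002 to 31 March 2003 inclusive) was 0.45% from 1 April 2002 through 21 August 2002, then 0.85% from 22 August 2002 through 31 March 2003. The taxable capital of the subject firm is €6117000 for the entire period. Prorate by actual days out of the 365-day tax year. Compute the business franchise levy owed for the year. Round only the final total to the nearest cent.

€42408.41

1 April – 21 August 2002: 143 days at 0.45% → €6117000 × 0.45% × 143/365 = €10784.3548
22 August 2002 – 31 March 2003: 222 days at 0.85% → €6117000 × 0.85% × 222/365 = €31624.0521
Total = €42408.4068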